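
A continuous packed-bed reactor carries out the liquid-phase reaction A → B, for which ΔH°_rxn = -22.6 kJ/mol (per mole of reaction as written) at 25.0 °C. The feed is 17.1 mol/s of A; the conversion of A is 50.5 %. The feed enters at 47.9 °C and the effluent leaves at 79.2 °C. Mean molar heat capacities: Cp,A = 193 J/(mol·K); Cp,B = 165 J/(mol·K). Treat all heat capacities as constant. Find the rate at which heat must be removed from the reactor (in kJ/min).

Q_out = 6300 kJ/min

Extent of reaction ξ = 0.505 × 17.1 = 8.6355 mol/s
Reaction term: ξ·ΔH°_rxn = 8.6355 × -22.6 = -195.16 kJ/s
Sensible, feed 47.9→25 °C: -75.577 kJ/s
Outlet flows (mol/s): A 8.4645, B 8.6355
Sensible, products 25→79.2 °C: 165.77 kJ/s
Q = ΔH = -104.97 kJ/s = -104.97 kW
Heat removed = 6298.1 kJ/min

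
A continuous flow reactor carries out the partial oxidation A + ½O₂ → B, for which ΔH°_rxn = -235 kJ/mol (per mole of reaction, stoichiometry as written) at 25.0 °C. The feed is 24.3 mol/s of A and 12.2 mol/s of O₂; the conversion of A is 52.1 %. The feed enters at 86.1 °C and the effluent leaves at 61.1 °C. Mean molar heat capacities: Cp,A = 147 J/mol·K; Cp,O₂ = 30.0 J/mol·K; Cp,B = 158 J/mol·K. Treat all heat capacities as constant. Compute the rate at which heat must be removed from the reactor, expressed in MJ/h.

Extent of reaction ξ = 0.521 × 24.3 = 12.66 mol/s
Reaction term: ξ·ΔH°_rxn = 12.66 × -235 = -2975.2 kJ/s
Sensible, feed 86.1→25 °C: -240.62 kJ/s
Outlet flows (mol/s): A 11.64, O₂ 5.8698, B 12.66
Sensible, products 25→61.1 °C: 140.34 kJ/s
Q = ΔH = -3075.5 kJ/s = -3075.5 kW
Heat removed = 11072 MJ/h

Q_out = 11100 MJ/h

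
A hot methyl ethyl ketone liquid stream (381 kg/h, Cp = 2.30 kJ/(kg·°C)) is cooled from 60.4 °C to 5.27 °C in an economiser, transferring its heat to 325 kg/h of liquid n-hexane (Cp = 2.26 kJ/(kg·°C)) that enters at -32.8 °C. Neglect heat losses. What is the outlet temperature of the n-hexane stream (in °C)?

T_c,out = 33.0 °C

Heat released by hot stream: Q = 381 × 2.30 × (60.4 − 5.27) = 48310 kJ/h
Energy balance on cold side (adiabatic exchanger): Q = ṁ_c·Cp_c·(T_c,out − T_c,in)
T_c,out = -32.8 + 48310/(325 × 2.26) = 32.973 °C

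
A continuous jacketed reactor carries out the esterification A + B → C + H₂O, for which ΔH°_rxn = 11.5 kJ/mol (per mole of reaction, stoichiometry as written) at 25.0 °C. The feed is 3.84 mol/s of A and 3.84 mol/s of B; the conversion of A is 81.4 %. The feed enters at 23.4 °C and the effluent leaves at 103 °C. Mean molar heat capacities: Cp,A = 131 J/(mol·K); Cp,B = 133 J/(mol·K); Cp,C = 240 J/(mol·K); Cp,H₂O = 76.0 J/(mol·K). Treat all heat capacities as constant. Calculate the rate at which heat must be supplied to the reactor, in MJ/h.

Q_in = 466 MJ/h

Extent of reaction ξ = 0.814 × 3.84 = 3.1258 mol/s
Reaction term: ξ·ΔH°_rxn = 3.1258 × 11.5 = 35.946 kJ/s
Sensible, feed 23.4→25 °C: 1.622 kJ/s
Outlet flows (mol/s): A 0.71424, B 0.71424, C 3.1258, H₂O 3.1258
Sensible, products 25→103 °C: 91.751 kJ/s
Q = ΔH = 129.32 kJ/s = 129.32 kW
Heat supplied = 465.55 MJ/h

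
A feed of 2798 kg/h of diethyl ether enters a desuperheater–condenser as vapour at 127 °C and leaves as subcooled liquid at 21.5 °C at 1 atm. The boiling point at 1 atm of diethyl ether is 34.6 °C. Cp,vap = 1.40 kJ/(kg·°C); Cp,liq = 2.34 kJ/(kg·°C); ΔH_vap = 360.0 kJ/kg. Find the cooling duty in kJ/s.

vapour 127→34.6 °C: -129.36 kJ/kg
condensation at 34.6 °C: -360 kJ/kg
liquid 34.6→21.5 °C: -30.654 kJ/kg
Δh = -129.36 + -360 + -30.654 = -520.01 kJ/kg
Q = ṁ·Δh = 2798 kg/h × -520.01 kJ/kg = -1.455e+06 kJ/h
|Q| = 404.17 kW

Q_c = 404 kJ/s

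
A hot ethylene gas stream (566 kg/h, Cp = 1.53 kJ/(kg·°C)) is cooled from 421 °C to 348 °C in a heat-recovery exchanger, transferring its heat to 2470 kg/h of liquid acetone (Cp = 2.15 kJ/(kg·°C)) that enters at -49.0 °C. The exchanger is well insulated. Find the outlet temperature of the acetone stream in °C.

T_c,out = -37.1 °C

Heat released by hot stream: Q = 566 × 1.53 × (421 − 348) = 63217 kJ/h
Energy balance on cold side (adiabatic exchanger): Q = ṁ_c·Cp_c·(T_c,out − T_c,in)
T_c,out = -49.0 + 63217/(2470 × 2.15) = -37.096 °C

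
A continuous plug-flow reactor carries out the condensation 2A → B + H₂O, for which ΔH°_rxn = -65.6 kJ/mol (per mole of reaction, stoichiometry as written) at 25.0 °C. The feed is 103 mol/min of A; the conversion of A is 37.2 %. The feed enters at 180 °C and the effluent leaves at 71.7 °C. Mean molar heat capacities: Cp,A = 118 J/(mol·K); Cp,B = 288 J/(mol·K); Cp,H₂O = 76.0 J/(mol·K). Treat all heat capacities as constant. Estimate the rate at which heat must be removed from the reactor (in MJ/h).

Q_out = 148 MJ/h

Extent of reaction ξ = 0.372 × 103 / 2 = 19.158 mol/min
Reaction term: ξ·ΔH°_rxn = 19.158 × -65.6 = -1256.8 kJ/min
Sensible, feed 180→25 °C: -1883.9 kJ/min
Outlet flows (mol/min): A 64.684, B 19.158, H₂O 19.158
Sensible, products 25→71.7 °C: 682.11 kJ/min
Q = ΔH = -2458.5 kJ/min = -40.975 kW
Heat removed = 147.51 MJ/h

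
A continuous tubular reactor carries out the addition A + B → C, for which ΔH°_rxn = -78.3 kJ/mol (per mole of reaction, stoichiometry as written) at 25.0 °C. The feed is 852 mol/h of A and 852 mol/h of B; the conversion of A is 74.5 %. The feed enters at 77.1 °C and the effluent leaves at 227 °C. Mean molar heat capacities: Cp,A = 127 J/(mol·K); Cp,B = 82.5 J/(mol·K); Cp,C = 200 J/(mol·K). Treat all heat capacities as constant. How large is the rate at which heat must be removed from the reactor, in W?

Q_out = 6710 W

Extent of reaction ξ = 0.745 × 852 = 634.74 mol/h
Reaction term: ξ·ΔH°_rxn = 634.74 × -78.3 = -49700 kJ/h
Sensible, feed 77.1→25 °C: -9299.5 kJ/h
Outlet flows (mol/h): A 217.26, B 217.26, C 634.74
Sensible, products 25→227 °C: 34838 kJ/h
Q = ΔH = -24162 kJ/h = -6.7117 kW
Heat removed = 6711.7 W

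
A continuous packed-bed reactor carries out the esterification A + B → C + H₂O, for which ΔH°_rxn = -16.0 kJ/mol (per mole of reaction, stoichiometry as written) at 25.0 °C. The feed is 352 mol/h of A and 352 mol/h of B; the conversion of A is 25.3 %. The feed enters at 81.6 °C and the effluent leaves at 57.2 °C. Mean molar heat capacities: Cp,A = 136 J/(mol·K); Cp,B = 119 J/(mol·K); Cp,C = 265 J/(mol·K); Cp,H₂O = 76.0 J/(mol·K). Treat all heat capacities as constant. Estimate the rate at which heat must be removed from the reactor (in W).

Extent of reaction ξ = 0.253 × 352 = 89.056 mol/h
Reaction term: ξ·ΔH°_rxn = 89.056 × -16.0 = -1424.9 kJ/h
Sensible, feed 81.6→25 °C: -5080.4 kJ/h
Outlet flows (mol/h): A 262.94, B 262.94, C 89.056, H₂O 89.056
Sensible, products 25→57.2 °C: 3136.9 kJ/h
Q = ΔH = -3368.4 kJ/h = -0.93567 kW
Heat removed = 935.67 W

Q_out = 936 W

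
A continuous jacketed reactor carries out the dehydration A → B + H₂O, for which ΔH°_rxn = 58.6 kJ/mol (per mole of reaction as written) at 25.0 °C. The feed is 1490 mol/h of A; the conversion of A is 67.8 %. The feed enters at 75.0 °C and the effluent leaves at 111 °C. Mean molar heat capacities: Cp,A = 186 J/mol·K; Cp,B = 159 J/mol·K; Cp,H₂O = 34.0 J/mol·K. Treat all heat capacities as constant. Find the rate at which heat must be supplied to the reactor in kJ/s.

Extent of reaction ξ = 0.678 × 1490 = 1010.2 mol/h
Reaction term: ξ·ΔH°_rxn = 1010.2 × 58.6 = 59199 kJ/h
Sensible, feed 75.0→25 °C: -13857 kJ/h
Outlet flows (mol/h): A 479.78, B 1010.2, H₂O 1010.2
Sensible, products 25→111 °C: 24442 kJ/h
Q = ΔH = 69784 kJ/h = 19.384 kW
Heat supplied = 19.384 kJ/s

Q_in = 19.4 kJ/s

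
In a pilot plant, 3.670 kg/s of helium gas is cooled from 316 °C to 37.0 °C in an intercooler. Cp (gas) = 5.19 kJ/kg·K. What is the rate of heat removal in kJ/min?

Q = ṁ·Cp·ΔT = 3.670 × 5.19 × (37.0 − 316) = -5314.2 kJ/s
Cooling duty = 318850 kJ/min

Q_c = 319000 kJ/min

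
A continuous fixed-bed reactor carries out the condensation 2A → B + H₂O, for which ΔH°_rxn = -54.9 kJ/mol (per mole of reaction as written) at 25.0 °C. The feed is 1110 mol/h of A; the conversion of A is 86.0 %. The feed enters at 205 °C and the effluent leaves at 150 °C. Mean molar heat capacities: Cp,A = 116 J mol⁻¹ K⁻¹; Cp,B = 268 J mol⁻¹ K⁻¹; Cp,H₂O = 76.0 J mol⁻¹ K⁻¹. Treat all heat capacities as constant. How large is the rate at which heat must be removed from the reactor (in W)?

Q_out = 7390 W

Extent of reaction ξ = 0.860 × 1110 / 2 = 477.3 mol/h
Reaction term: ξ·ΔH°_rxn = 477.3 × -54.9 = -26204 kJ/h
Sensible, feed 205→25 °C: -23177 kJ/h
Outlet flows (mol/h): A 155.4, B 477.3, H₂O 477.3
Sensible, products 25→150 °C: 22777 kJ/h
Q = ΔH = -26603 kJ/h = -7.3898 kW
Heat removed = 7389.8 W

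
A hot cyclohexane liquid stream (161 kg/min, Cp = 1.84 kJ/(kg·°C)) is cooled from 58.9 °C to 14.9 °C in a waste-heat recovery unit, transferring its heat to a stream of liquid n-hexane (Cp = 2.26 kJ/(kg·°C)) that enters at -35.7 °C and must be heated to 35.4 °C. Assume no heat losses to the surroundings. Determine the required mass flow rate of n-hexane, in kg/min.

ṁ_c = 81.1 kg/min

Heat released by hot stream: Q = 161 × 1.84 × (58.9 − 14.9) = 13035 kJ/min
Energy balance on cold side (adiabatic exchanger): Q = ṁ_c·Cp_c·(T_c,out − T_c,in)
ṁ_c = 13035 / [2.26 × (35.4 − -35.7)] = 81.118 kg/min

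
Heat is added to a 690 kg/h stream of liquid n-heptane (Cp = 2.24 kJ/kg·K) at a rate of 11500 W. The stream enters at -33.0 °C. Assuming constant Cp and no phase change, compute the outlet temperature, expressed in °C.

Q = 11500 W = 41400 kJ/h
ΔT = Q/(ṁ·Cp) = 41400/(690×2.24) = 26.786 K
T_out = -33.0 + 26.786 = -6.2143 °C

T_out = -6.21 °C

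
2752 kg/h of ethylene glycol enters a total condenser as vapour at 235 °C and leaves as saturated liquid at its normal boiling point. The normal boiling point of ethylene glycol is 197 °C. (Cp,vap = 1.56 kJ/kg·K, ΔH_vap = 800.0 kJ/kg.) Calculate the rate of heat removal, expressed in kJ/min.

Q_c = 39400 kJ/min

vapour 235→197 °C: -59.28 kJ/kg
condensation at 197 °C: -800 kJ/kg
Δh = -59.28 + -800 = -859.28 kJ/kg
Q = ṁ·Δh = 2752 kg/h × -859.28 kJ/kg = -2.3647e+06 kJ/h
|Q| = 656.87 kW = 39412 kJ/min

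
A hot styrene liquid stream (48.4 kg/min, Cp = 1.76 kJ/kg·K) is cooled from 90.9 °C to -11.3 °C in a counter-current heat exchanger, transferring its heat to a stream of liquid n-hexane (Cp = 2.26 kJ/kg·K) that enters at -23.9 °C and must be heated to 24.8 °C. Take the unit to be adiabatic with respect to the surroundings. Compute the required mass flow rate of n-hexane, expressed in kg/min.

Heat released by hot stream: Q = 48.4 × 1.76 × (90.9 − -11.3) = 8705.8 kJ/min
Energy balance on cold side (adiabatic exchanger): Q = ṁ_c·Cp_c·(T_c,out − T_c,in)
ṁ_c = 8705.8 / [2.26 × (24.8 − -23.9)] = 79.099 kg/min

ṁ_c = 79.1 kg/min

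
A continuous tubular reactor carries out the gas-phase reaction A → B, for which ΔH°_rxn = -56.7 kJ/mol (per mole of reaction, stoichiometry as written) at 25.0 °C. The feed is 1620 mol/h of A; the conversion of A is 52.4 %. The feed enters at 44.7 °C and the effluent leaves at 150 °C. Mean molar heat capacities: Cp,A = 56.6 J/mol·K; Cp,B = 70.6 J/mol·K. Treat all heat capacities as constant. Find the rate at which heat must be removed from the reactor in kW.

Extent of reaction ξ = 0.524 × 1620 = 848.88 mol/h
Reaction term: ξ·ΔH°_rxn = 848.88 × -56.7 = -48131 kJ/h
Sensible, feed 44.7→25 °C: -1806.3 kJ/h
Outlet flows (mol/h): A 771.12, B 848.88
Sensible, products 25→150 °C: 12947 kJ/h
Q = ΔH = -36991 kJ/h = -10.275 kW
Heat removed = 10.275 kW

Q_out = 10.3 kW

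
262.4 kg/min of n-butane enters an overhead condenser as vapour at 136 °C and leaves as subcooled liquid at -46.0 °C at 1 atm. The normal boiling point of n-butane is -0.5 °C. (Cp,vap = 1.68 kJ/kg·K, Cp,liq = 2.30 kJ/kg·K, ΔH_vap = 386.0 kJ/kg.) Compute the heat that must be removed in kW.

vapour 136→-0.5 °C: -229.32 kJ/kg
condensation at -0.5 °C: -386 kJ/kg
liquid -0.5→-46.0 °C: -104.65 kJ/kg
Δh = -229.32 + -386 + -104.65 = -719.97 kJ/kg
Q = ṁ·Δh = 262.4 kg/min × -719.97 kJ/kg = -188920 kJ/min
|Q| = 3148.7 kW

Q_c = 3150 kW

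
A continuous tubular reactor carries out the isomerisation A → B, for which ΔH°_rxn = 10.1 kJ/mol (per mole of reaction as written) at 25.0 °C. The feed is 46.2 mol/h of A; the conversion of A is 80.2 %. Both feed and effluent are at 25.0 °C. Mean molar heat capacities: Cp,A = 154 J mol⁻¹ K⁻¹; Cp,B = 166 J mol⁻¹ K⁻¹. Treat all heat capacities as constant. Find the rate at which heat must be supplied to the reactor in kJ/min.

Q_in = 6.24 kJ/min

Extent of reaction ξ = 0.802 × 46.2 = 37.052 mol/h
Reaction term: ξ·ΔH°_rxn = 37.052 × 10.1 = 374.23 kJ/h
Q = ΔH = 374.23 kJ/h = 0.10395 kW
Heat supplied = 6.2372 kJ/min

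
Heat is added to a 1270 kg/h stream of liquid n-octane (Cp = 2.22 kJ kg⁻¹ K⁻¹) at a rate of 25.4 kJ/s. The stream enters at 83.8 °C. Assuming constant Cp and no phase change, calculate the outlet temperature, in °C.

T_out = 116 °C

Q = 25.4 kJ/s = 91440 kJ/h
ΔT = Q/(ṁ·Cp) = 91440/(1270×2.22) = 32.432 K
T_out = 83.8 + 32.432 = 116.23 °C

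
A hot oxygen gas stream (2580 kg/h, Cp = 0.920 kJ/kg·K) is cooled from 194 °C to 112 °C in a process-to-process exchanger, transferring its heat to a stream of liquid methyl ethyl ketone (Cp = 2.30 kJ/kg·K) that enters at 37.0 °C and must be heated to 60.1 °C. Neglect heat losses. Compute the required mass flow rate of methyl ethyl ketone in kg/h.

Heat released by hot stream: Q = 2580 × 0.920 × (194 − 112) = 194640 kJ/h
Energy balance on cold side (adiabatic exchanger): Q = ṁ_c·Cp_c·(T_c,out − T_c,in)
ṁ_c = 194640 / [2.30 × (60.1 − 37.0)] = 3663.4 kg/h

ṁ_c = 3660 kg/h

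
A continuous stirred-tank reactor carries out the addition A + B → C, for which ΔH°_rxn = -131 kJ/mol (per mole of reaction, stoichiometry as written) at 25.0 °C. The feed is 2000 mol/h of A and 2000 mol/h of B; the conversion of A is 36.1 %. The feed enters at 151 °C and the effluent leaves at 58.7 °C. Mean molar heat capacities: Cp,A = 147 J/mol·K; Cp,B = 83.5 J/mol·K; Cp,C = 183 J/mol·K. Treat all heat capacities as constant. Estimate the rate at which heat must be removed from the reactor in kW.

Q_out = 38.4 kW

Extent of reaction ξ = 0.361 × 2000 = 722 mol/h
Reaction term: ξ·ΔH°_rxn = 722 × -131 = -94582 kJ/h
Sensible, feed 151→25 °C: -58086 kJ/h
Outlet flows (mol/h): A 1278, B 1278, C 722
Sensible, products 25→58.7 °C: 14380 kJ/h
Q = ΔH = -138290 kJ/h = -38.413 kW
Heat removed = 38.413 kW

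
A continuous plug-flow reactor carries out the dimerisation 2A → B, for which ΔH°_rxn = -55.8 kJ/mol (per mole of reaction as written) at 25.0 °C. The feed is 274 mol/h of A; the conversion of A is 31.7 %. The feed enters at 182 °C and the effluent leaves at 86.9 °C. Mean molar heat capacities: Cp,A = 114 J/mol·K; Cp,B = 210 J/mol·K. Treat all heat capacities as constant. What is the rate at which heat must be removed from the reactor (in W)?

Extent of reaction ξ = 0.317 × 274 / 2 = 43.429 mol/h
Reaction term: ξ·ΔH°_rxn = 43.429 × -55.8 = -2423.3 kJ/h
Sensible, feed 182→25 °C: -4904.1 kJ/h
Outlet flows (mol/h): A 187.14, B 43.429
Sensible, products 25→86.9 °C: 1885.1 kJ/h
Q = ΔH = -5442.3 kJ/h = -1.5117 kW
Heat removed = 1511.7 W

Q_out = 1510 W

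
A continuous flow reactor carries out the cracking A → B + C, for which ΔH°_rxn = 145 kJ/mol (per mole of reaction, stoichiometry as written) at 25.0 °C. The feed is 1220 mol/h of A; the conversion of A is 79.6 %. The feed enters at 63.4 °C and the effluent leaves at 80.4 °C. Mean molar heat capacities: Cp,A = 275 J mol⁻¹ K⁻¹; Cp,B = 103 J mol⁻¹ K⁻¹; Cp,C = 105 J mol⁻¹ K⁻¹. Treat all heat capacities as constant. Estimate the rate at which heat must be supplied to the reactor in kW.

Q_in = 39.7 kW

Extent of reaction ξ = 0.796 × 1220 = 971.12 mol/h
Reaction term: ξ·ΔH°_rxn = 971.12 × 145 = 140810 kJ/h
Sensible, feed 63.4→25 °C: -12883 kJ/h
Outlet flows (mol/h): A 248.88, B 971.12, C 971.12
Sensible, products 25→80.4 °C: 14982 kJ/h
Q = ΔH = 142910 kJ/h = 39.698 kW
Heat supplied = 39.698 kW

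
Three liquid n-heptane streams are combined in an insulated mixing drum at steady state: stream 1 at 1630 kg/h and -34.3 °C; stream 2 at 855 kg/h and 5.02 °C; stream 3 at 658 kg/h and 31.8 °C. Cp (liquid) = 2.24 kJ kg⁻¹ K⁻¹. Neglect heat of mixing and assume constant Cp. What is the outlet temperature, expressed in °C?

No heat crosses the boundary, so H_out = H_in.
T_out = Σ ṁᵢCp,ᵢTᵢ / Σ ṁᵢCp,ᵢ
      = -68751 / 7040.3 = -9.7654 °C

T_out = -9.77 °C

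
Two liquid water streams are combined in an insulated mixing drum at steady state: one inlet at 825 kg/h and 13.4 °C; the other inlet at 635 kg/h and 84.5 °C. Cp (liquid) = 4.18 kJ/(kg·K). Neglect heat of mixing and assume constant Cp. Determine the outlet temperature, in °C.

T_out = 44.3 °C

No heat crosses the boundary, so H_out = H_in.
Σ ṁᵢCp,ᵢTᵢ = 825×4.18×13.4 + 635×4.18×84.5 = 270500
Σ ṁᵢCp,ᵢ = 825×4.18 + 635×4.18 = 6102.8
T_out = 270500 / 6102.8 = 44.324 °C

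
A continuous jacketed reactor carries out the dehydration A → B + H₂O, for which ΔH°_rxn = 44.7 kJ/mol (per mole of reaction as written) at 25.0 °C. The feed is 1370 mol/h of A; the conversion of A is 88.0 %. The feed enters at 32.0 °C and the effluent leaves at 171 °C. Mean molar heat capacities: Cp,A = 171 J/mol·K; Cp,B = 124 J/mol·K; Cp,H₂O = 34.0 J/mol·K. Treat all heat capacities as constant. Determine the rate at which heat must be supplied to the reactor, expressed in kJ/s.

Q_in = 23.4 kJ/s

Extent of reaction ξ = 0.880 × 1370 = 1205.6 mol/h
Reaction term: ξ·ΔH°_rxn = 1205.6 × 44.7 = 53890 kJ/h
Sensible, feed 32.0→25 °C: -1639.9 kJ/h
Outlet flows (mol/h): A 164.4, B 1205.6, H₂O 1205.6
Sensible, products 25→171 °C: 31915 kJ/h
Q = ΔH = 84166 kJ/h = 23.379 kW
Heat supplied = 23.379 kJ/s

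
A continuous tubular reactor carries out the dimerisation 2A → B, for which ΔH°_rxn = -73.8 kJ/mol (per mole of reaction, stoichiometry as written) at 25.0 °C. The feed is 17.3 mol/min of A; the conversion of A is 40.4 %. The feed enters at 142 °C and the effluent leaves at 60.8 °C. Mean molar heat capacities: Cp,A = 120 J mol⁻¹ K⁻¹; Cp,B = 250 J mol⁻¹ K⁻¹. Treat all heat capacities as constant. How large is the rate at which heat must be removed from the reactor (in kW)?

Extent of reaction ξ = 0.404 × 17.3 / 2 = 3.4946 mol/min
Reaction term: ξ·ΔH°_rxn = 3.4946 × -73.8 = -257.9 kJ/min
Sensible, feed 142→25 °C: -242.89 kJ/min
Outlet flows (mol/min): A 10.311, B 3.4946
Sensible, products 25→60.8 °C: 75.572 kJ/min
Q = ΔH = -425.22 kJ/min = -7.087 kW
Heat removed = 7.087 kW

Q_out = 7.09 kW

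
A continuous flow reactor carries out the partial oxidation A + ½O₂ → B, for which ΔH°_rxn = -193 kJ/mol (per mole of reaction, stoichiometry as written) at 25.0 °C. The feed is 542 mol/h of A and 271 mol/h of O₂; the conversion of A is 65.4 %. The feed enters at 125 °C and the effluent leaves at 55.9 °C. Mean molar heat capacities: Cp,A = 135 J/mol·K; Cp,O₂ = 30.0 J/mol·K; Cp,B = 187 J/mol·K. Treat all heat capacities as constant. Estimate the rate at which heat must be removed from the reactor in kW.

Q_out = 20.5 kW

Extent of reaction ξ = 0.654 × 542 = 354.47 mol/h
Reaction term: ξ·ΔH°_rxn = 354.47 × -193 = -68412 kJ/h
Sensible, feed 125→25 °C: -8130 kJ/h
Outlet flows (mol/h): A 187.53, O₂ 93.766, B 354.47
Sensible, products 25→55.9 °C: 2917.4 kJ/h
Q = ΔH = -73625 kJ/h = -20.451 kW
Heat removed = 20.451 kW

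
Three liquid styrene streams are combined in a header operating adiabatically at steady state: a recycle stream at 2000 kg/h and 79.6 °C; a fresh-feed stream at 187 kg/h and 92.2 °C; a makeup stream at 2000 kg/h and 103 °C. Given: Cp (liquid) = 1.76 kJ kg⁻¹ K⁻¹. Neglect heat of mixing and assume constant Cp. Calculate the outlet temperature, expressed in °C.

No heat crosses the boundary, so H_out = H_in.
T_out = Σ ṁᵢCp,ᵢTᵢ / Σ ṁᵢCp,ᵢ
      = 673100 / 7369.1 = 91.34 °C

T_out = 91.3 °C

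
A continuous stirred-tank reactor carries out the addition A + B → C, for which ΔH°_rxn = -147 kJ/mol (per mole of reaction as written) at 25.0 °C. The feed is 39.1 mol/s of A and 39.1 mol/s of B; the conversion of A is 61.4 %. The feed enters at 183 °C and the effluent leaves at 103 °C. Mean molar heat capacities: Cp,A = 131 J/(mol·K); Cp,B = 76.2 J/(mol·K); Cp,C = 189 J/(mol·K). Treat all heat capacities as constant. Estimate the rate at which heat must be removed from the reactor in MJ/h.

Q_out = 15200 MJ/h

Extent of reaction ξ = 0.614 × 39.1 = 24.007 mol/s
Reaction term: ξ·ΔH°_rxn = 24.007 × -147 = -3529.1 kJ/s
Sensible, feed 183→25 °C: -1280 kJ/s
Outlet flows (mol/s): A 15.093, B 15.093, C 24.007
Sensible, products 25→103 °C: 597.84 kJ/s
Q = ΔH = -4211.3 kJ/s = -4211.3 kW
Heat removed = 15161 MJ/h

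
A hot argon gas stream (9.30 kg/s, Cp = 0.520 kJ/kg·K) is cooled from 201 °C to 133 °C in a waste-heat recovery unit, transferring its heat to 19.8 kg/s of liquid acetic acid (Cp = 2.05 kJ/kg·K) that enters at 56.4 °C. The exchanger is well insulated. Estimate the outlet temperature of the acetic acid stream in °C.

Heat released by hot stream: Q = 9.30 × 0.520 × (201 − 133) = 328.85 kJ/s
Energy balance on cold side (adiabatic exchanger): Q = ṁ_c·Cp_c·(T_c,out − T_c,in)
T_c,out = 56.4 + 328.85/(19.8 × 2.05) = 64.502 °C

T_c,out = 64.5 °C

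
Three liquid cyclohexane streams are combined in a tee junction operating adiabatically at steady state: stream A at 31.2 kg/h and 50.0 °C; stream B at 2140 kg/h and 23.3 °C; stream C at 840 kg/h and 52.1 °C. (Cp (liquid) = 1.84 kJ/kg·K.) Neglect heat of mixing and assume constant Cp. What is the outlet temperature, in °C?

T_out = 31.6 °C

Energy balance with Q = 0: Σ ṁᵢCp,ᵢ(T_out − Tᵢ) = 0
Σ ṁᵢCp,ᵢTᵢ = 31.2×1.84×50.0 + 2140×1.84×23.3 + 840×1.84×52.1 = 175140
Σ ṁᵢCp,ᵢ = 31.2×1.84 + 2140×1.84 + 840×1.84 = 5540.6
T_out = 175140 / 5540.6 = 31.611 °C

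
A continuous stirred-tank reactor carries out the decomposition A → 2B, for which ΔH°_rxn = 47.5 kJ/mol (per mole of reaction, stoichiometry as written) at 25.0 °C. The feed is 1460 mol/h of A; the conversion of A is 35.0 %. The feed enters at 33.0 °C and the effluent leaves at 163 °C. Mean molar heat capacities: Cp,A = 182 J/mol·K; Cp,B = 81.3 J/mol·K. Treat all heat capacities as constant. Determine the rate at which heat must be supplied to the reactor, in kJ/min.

Extent of reaction ξ = 0.350 × 1460 = 511 mol/h
Reaction term: ξ·ΔH°_rxn = 511 × 47.5 = 24272 kJ/h
Sensible, feed 33.0→25 °C: -2125.8 kJ/h
Outlet flows (mol/h): A 949, B 1022
Sensible, products 25→163 °C: 35301 kJ/h
Q = ΔH = 57448 kJ/h = 15.958 kW
Heat supplied = 957.47 kJ/min

Q_in = 957 kJ/min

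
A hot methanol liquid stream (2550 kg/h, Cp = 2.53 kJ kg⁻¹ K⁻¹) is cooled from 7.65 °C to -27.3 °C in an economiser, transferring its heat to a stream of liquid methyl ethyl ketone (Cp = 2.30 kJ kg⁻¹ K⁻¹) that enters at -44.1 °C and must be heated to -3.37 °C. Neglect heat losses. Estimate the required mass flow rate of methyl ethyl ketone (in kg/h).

ṁ_c = 2410 kg/h

Heat released by hot stream: Q = 2550 × 2.53 × (7.65 − -27.3) = 225480 kJ/h
Energy balance on cold side (adiabatic exchanger): Q = ṁ_c·Cp_c·(T_c,out − T_c,in)
ṁ_c = 225480 / [2.30 × (-3.37 − -44.1)] = 2406.9 kg/h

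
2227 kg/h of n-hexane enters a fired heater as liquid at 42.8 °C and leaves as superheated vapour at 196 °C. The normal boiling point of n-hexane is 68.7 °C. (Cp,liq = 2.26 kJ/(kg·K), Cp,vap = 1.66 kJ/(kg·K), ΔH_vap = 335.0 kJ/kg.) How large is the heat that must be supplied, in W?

Q = 374000 W

liquid 42.8→68.7 °C: 58.534 kJ/kg
vaporisation at 68.7 °C: 335 kJ/kg
vapour 68.7→196 °C: 211.32 kJ/kg
Δh = 58.534 + 335 + 211.32 = 604.85 kJ/kg
Q = ṁ·Δh = 2227 kg/h × 604.85 kJ/kg = 1.347e+06 kJ/h
|Q| = 374.17 kW = 374170 W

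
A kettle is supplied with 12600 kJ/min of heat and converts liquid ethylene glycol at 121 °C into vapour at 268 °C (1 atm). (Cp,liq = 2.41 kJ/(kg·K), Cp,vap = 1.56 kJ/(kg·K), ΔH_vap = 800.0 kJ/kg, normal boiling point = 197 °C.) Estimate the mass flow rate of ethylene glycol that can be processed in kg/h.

Δh = 2.41×(197−121) + 800.0 + 1.56×(268−197) = 1093.9 kJ/kg
Q = 12600 kJ/min = 210 kJ/s = 756000 kJ/h
ṁ = Q/Δh = 756000 / 1093.9 = 691.09 kg/h

ṁ = 691 kg/h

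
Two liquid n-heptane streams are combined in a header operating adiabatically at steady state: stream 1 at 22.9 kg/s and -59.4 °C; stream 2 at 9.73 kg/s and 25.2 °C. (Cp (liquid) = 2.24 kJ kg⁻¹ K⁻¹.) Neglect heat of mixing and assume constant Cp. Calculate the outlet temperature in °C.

Energy balance with Q = 0: Σ ṁᵢCp,ᵢ(T_out − Tᵢ) = 0
Σ ṁᵢCp,ᵢTᵢ = 22.9×2.24×-59.4 + 9.73×2.24×25.2 = -2497.7
Σ ṁᵢCp,ᵢ = 22.9×2.24 + 9.73×2.24 = 73.091
T_out = -2497.7 / 73.091 = -34.173 °C

T_out = -34.2 °C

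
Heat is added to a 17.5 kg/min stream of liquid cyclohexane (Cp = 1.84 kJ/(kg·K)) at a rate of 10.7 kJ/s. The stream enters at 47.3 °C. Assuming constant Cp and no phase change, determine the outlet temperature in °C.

Q = 10.7 kJ/s = 642 kJ/min
ΔT = Q/(ṁ·Cp) = 642/(17.5×1.84) = 19.938 K
T_out = 47.3 + 19.938 = 67.238 °C

T_out = 67.2 °C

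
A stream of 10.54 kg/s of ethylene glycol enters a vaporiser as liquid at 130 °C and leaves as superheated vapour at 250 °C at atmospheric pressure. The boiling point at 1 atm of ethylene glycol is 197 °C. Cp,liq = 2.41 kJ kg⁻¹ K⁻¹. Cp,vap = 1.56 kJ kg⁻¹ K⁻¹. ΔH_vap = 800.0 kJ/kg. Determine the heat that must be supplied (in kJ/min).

liquid 130→197 °C: 161.47 kJ/kg
vaporisation at 197 °C: 800 kJ/kg
vapour 197→250 °C: 82.68 kJ/kg
Δh = 161.47 + 800 + 82.68 = 1044.2 kJ/kg
Q = ṁ·Δh = 10.54 kg/s × 1044.2 kJ/kg = 11005 kJ/s
|Q| = 11005 kW = 660320 kJ/min

Q = 660000 kJ/min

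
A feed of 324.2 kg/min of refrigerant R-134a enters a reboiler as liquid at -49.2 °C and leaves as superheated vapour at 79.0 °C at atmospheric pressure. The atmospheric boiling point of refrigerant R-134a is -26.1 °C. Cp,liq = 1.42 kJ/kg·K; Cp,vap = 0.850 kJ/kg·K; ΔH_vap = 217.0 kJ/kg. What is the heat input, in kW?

Q = 1830 kW

liquid -49.2→-26.1 °C: 32.802 kJ/kg
vaporisation at -26.1 °C: 217 kJ/kg
vapour -26.1→79.0 °C: 89.335 kJ/kg
Δh = 32.802 + 217 + 89.335 = 339.14 kJ/kg
Q = ṁ·Δh = 324.2 kg/min × 339.14 kJ/kg = 109950 kJ/min
|Q| = 1832.5 kW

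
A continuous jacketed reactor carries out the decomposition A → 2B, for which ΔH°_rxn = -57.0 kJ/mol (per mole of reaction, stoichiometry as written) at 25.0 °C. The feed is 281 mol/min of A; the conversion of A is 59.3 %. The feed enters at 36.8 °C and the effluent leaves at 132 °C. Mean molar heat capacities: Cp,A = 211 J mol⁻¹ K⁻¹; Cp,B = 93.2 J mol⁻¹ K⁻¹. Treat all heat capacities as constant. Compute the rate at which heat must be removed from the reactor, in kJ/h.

Q_out = 258000 kJ/h

Extent of reaction ξ = 0.593 × 281 = 166.63 mol/min
Reaction term: ξ·ΔH°_rxn = 166.63 × -57.0 = -9498.1 kJ/min
Sensible, feed 36.8→25 °C: -699.63 kJ/min
Outlet flows (mol/min): A 114.37, B 333.27
Sensible, products 25→132 °C: 5905.5 kJ/min
Q = ΔH = -4292.2 kJ/min = -71.536 kW
Heat removed = 257530 kJ/h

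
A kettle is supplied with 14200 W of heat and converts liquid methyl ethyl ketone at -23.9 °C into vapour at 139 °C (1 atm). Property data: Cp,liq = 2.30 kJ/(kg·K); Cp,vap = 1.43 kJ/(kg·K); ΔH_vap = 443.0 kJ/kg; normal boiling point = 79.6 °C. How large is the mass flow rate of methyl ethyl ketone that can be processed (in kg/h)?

ṁ = 66.7 kg/h

Δh = 2.30×(79.6−-23.9) + 443.0 + 1.43×(139−79.6) = 765.99 kJ/kg
Q = 14200 W = 14.2 kJ/s = 51120 kJ/h
ṁ = Q/Δh = 51120 / 765.99 = 66.737 kg/h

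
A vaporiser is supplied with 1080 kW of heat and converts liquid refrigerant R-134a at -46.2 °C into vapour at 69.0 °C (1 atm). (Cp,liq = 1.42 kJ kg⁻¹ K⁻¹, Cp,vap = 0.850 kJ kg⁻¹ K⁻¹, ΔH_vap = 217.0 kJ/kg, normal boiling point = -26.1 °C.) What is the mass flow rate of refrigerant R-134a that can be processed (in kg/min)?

ṁ = 199 kg/min

Δh = 1.42×(-26.1−-46.2) + 217.0 + 0.850×(69.0−-26.1) = 326.38 kJ/kg
Q = 1080 kW = 1080 kJ/s = 64800 kJ/min
ṁ = Q/Δh = 64800 / 326.38 = 198.54 kg/min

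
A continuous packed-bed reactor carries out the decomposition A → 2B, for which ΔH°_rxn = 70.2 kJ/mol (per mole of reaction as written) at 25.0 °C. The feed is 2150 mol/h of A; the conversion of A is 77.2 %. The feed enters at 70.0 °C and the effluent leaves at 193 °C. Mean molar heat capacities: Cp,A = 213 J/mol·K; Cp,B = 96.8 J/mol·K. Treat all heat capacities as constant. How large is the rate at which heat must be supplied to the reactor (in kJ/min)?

Extent of reaction ξ = 0.772 × 2150 = 1659.8 mol/h
Reaction term: ξ·ΔH°_rxn = 1659.8 × 70.2 = 116520 kJ/h
Sensible, feed 70.0→25 °C: -20608 kJ/h
Outlet flows (mol/h): A 490.2, B 3319.6
Sensible, products 25→193 °C: 71526 kJ/h
Q = ΔH = 167440 kJ/h = 46.51 kW
Heat supplied = 2790.6 kJ/min

Q_in = 2790 kJ/min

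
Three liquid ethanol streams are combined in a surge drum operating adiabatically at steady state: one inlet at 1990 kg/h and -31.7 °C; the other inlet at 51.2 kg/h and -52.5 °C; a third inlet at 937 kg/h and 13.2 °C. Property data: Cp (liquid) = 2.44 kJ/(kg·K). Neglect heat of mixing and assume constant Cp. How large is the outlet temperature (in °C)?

Energy balance with Q = 0: Σ ṁᵢCp,ᵢ(T_out − Tᵢ) = 0
T_out = Σ ṁᵢCp,ᵢTᵢ / Σ ṁᵢCp,ᵢ
      = -130300 / 7266.8 = -17.931 °C

T_out = -17.9 °C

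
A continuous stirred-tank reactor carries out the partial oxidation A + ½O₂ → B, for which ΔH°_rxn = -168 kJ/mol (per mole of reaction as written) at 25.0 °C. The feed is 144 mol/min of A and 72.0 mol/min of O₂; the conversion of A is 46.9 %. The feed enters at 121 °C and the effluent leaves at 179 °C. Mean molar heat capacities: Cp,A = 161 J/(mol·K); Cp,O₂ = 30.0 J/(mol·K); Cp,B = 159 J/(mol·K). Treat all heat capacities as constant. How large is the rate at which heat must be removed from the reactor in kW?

Extent of reaction ξ = 0.469 × 144 = 67.536 mol/min
Reaction term: ξ·ΔH°_rxn = 67.536 × -168 = -11346 kJ/min
Sensible, feed 121→25 °C: -2433 kJ/min
Outlet flows (mol/min): A 76.464, O₂ 38.232, B 67.536
Sensible, products 25→179 °C: 3726.2 kJ/min
Q = ΔH = -10053 kJ/min = -167.55 kW
Heat removed = 167.55 kW

Q_out = 168 kW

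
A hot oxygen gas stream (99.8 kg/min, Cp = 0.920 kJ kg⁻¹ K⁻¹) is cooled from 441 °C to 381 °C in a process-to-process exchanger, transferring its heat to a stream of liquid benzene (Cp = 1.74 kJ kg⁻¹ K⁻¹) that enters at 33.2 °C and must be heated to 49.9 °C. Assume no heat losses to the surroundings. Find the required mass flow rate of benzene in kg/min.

Heat released by hot stream: Q = 99.8 × 0.920 × (441 − 381) = 5509 kJ/min
Energy balance on cold side (adiabatic exchanger): Q = ṁ_c·Cp_c·(T_c,out − T_c,in)
ṁ_c = 5509 / [1.74 × (49.9 − 33.2)] = 189.58 kg/min

ṁ_c = 190 kg/min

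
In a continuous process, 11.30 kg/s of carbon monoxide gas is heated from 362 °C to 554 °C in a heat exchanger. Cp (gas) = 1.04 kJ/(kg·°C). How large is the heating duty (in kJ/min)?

Q = ṁ·Cp·ΔT = 11.30 × 1.04 × (554 − 362) = 2256.4 kJ/s
Heating duty = 135380 kJ/min

Q = 135000 kJ/min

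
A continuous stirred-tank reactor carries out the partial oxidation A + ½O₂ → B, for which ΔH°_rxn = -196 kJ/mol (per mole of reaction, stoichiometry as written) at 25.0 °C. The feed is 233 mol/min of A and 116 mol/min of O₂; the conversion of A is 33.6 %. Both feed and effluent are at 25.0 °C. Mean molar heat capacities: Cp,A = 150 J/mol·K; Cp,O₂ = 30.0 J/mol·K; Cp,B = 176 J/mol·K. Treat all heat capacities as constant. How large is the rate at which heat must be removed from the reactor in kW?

Q_out = 256 kW

Extent of reaction ξ = 0.336 × 233 = 78.288 mol/min
Reaction term: ξ·ΔH°_rxn = 78.288 × -196 = -15344 kJ/min
Q = ΔH = -15344 kJ/min = -255.74 kW
Heat removed = 255.74 kW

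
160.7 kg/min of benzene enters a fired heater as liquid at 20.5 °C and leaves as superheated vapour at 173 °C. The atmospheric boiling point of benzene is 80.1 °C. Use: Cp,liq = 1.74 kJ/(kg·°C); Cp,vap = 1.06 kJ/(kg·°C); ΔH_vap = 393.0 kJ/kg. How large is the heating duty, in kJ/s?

Q = 1590 kJ/s

liquid 20.5→80.1 °C: 103.7 kJ/kg
vaporisation at 80.1 °C: 393 kJ/kg
vapour 80.1→173 °C: 98.474 kJ/kg
Δh = 103.7 + 393 + 98.474 = 595.18 kJ/kg
Q = ṁ·Δh = 160.7 kg/min × 595.18 kJ/kg = 95645 kJ/min
|Q| = 1594.1 kW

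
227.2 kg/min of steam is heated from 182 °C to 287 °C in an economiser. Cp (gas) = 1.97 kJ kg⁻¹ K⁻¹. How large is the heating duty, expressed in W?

Q = ṁ·Cp·ΔT = 227.2 × 1.97 × (287 − 182) = 46996 kJ/min
Converting: 46996 / 60 s = 783.27 kW
Heating duty = 783270 W

Q = 783000 W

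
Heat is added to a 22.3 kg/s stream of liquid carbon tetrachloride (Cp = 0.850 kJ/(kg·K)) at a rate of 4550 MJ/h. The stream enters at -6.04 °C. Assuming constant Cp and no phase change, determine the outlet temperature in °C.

T_out = 60.6 °C

Q = 4550 MJ/h = 1263.9 kJ/s
ΔT = Q/(ṁ·Cp) = 1263.9/(22.3×0.850) = 66.678 K
T_out = -6.04 + 66.678 = 60.638 °C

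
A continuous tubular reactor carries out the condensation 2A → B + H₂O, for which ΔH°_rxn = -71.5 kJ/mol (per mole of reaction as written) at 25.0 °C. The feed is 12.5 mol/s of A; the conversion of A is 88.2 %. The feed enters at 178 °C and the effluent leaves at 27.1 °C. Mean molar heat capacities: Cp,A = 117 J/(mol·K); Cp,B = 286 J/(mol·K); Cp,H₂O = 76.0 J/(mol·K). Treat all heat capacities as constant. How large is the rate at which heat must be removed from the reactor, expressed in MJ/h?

Extent of reaction ξ = 0.882 × 12.5 / 2 = 5.5125 mol/s
Reaction term: ξ·ΔH°_rxn = 5.5125 × -71.5 = -394.14 kJ/s
Sensible, feed 178→25 °C: -223.76 kJ/s
Outlet flows (mol/s): A 1.475, B 5.5125, H₂O 5.5125
Sensible, products 25→27.1 °C: 4.553 kJ/s
Q = ΔH = -613.35 kJ/s = -613.35 kW
Heat removed = 2208.1 MJ/h

Q_out = 2210 MJ/h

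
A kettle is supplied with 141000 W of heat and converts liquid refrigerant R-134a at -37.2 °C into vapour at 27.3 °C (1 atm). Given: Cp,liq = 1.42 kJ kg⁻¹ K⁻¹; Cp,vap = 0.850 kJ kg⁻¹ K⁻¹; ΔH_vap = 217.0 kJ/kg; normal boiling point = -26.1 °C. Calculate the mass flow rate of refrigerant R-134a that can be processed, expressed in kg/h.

ṁ = 1820 kg/h

Δh = 1.42×(-26.1−-37.2) + 217.0 + 0.850×(27.3−-26.1) = 278.15 kJ/kg
Q = 141000 W = 141 kJ/s = 507600 kJ/h
ṁ = Q/Δh = 507600 / 278.15 = 1824.9 kg/h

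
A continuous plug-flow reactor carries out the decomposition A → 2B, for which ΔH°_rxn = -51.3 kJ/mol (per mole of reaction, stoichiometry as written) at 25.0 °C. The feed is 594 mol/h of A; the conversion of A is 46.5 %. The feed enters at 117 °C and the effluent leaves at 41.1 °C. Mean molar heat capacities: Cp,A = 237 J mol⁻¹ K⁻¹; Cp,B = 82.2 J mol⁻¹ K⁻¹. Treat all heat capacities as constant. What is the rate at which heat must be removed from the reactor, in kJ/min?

Q_out = 420 kJ/min

Extent of reaction ξ = 0.465 × 594 = 276.21 mol/h
Reaction term: ξ·ΔH°_rxn = 276.21 × -51.3 = -14170 kJ/h
Sensible, feed 117→25 °C: -12952 kJ/h
Outlet flows (mol/h): A 317.79, B 552.42
Sensible, products 25→41.1 °C: 1943.7 kJ/h
Q = ΔH = -25177 kJ/h = -6.9937 kW
Heat removed = 419.62 kJ/min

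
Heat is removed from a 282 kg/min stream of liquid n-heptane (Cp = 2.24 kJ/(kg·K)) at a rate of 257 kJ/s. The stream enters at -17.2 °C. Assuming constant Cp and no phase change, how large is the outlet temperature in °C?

T_out = -41.6 °C

Q = 257 kJ/s = 15420 kJ/min
ΔT = Q/(ṁ·Cp) = 15420/(282×2.24) = 24.411 K
T_out = -17.2 − 24.411 = -41.611 °C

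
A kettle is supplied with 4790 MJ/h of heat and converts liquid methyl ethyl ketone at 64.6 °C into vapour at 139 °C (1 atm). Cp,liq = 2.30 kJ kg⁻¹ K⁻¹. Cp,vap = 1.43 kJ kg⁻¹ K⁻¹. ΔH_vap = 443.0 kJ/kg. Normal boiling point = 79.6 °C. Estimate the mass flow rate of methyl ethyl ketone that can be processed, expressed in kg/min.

ṁ = 142 kg/min

Δh = 2.30×(79.6−64.6) + 443.0 + 1.43×(139−79.6) = 562.44 kJ/kg
Q = 4790 MJ/h = 1330.6 kJ/s = 79833 kJ/min
ṁ = Q/Δh = 79833 / 562.44 = 141.94 kg/min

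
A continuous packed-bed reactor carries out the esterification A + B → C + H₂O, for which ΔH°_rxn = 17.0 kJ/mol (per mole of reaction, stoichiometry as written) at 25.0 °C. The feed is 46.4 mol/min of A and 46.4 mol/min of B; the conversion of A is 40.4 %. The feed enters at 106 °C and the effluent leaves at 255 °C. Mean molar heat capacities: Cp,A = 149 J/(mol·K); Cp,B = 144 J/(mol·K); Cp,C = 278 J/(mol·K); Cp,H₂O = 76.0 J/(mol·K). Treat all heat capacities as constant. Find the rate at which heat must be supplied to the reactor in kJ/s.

Extent of reaction ξ = 0.404 × 46.4 = 18.746 mol/min
Reaction term: ξ·ΔH°_rxn = 18.746 × 17.0 = 318.68 kJ/min
Sensible, feed 106→25 °C: -1101.2 kJ/min
Outlet flows (mol/min): A 27.654, B 27.654, C 18.746, H₂O 18.746
Sensible, products 25→255 °C: 3389.9 kJ/min
Q = ΔH = 2607.4 kJ/min = 43.456 kW
Heat supplied = 43.456 kJ/s

Q_in = 43.5 kJ/s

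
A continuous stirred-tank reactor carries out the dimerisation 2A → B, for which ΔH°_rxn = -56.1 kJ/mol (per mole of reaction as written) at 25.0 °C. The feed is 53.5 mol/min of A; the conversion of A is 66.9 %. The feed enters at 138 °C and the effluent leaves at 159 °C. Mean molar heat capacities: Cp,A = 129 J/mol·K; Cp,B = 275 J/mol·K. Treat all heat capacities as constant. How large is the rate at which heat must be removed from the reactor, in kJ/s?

Extent of reaction ξ = 0.669 × 53.5 / 2 = 17.896 mol/min
Reaction term: ξ·ΔH°_rxn = 17.896 × -56.1 = -1004 kJ/min
Sensible, feed 138→25 °C: -779.87 kJ/min
Outlet flows (mol/min): A 17.709, B 17.896
Sensible, products 25→159 °C: 965.57 kJ/min
Q = ΔH = -818.25 kJ/min = -13.638 kW
Heat removed = 13.638 kJ/s

Q_out = 13.6 kJ/s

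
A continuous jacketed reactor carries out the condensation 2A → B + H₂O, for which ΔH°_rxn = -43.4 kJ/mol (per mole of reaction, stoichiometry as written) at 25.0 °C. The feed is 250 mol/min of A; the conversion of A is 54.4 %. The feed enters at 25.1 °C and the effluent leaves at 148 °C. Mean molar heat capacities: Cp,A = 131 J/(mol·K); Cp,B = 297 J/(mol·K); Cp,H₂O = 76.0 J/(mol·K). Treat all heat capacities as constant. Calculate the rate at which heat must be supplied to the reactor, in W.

Extent of reaction ξ = 0.544 × 250 / 2 = 68 mol/min
Reaction term: ξ·ΔH°_rxn = 68 × -43.4 = -2951.2 kJ/min
Sensible, feed 25.1→25 °C: -3.275 kJ/min
Outlet flows (mol/min): A 114, B 68, H₂O 68
Sensible, products 25→148 °C: 4956.7 kJ/min
Q = ΔH = 2002.2 kJ/min = 33.37 kW
Heat supplied = 33370 W

Q_in = 33400 W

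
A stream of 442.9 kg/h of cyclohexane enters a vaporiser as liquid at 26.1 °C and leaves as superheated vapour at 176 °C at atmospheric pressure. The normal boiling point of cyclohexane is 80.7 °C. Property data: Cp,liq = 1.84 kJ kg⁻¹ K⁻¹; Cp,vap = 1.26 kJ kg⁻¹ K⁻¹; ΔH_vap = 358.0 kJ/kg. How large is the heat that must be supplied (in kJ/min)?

Q = 4270 kJ/min

liquid 26.1→80.7 °C: 100.46 kJ/kg
vaporisation at 80.7 °C: 358 kJ/kg
vapour 80.7→176 °C: 120.08 kJ/kg
Δh = 100.46 + 358 + 120.08 = 578.54 kJ/kg
Q = ṁ·Δh = 442.9 kg/h × 578.54 kJ/kg = 256240 kJ/h
|Q| = 71.177 kW = 4270.6 kJ/min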